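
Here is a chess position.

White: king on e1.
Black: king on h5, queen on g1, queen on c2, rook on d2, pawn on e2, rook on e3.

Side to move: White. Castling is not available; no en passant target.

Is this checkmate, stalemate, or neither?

White to move; white king on e1.
In check: yes, from the black queen on g1.
King squares — d1: attacked by Qg1; f1: attacked by Qg1; d2: attacked by Qc2; e2: attacked by Rd2; f2: attacked by Qg1.
Legal moves for White: none.
In check with no legal moves → checkmate.

checkmate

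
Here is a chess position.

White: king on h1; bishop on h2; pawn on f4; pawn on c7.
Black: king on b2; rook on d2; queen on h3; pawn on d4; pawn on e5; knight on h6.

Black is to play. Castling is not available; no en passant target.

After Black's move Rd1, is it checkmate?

yes

After Rd1: white king on h1; in check: yes, from the black rook on d1.
King squares — g1: attacked by Rd1; g2: attacked by Qh3; h2: own bishop.
White has no legal moves → checkmate.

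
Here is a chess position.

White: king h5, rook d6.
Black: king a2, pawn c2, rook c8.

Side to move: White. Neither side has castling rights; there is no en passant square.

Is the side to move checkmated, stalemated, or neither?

White to move; white king on h5.
In check: no.
Legal moves for White include: Rd8, Rd7, Rh6, Rg6, Rf6, Re6, Rc6, Rb6, Ra6+, Rd5, Rd4, Rd3, Rd2, Rd1, Kh6, Kg6, Kg5, Kh4, ... (list truncated; more exist).
White has legal moves and is not in check → neither.

neither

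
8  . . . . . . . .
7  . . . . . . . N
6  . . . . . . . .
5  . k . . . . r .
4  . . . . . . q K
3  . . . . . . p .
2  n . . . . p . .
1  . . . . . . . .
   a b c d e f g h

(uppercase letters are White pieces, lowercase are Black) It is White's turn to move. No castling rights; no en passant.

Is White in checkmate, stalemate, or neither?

checkmate

White to move; white king on h4.
In check: yes, from the black queen on g4.
King squares — g3: attacked by Qg4; h3: attacked by Qg4; g4: attacked by Rg5; g5: attacked by Qg4; h5: attacked by Qg4.
Legal moves for White: none.
In check with no legal moves → checkmate.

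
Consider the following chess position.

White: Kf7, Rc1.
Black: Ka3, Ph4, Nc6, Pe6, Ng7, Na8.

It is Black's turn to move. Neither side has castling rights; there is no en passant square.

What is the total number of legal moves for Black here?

Black to move; king on a3.
In check: no.
Legal moves: Nc7, Nb6, Ne8, Nh5, Nf5, Nd8+, Nb8, Ne7, Na7, Ne5+, Na5, Nd4, Nb4, Kb4, Ka4, Kb3, Kb2, Ka2, e5, h3.
Count: 20.

20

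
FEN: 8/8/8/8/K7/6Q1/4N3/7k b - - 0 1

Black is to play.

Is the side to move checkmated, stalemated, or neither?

Black to move; black king on h1.
In check: no.
King squares — g1: attacked by Ne2; g2: attacked by Qg3; h2: attacked by Qg3.
Legal moves for Black: none.
Not in check and no legal moves → stalemate.

stalemate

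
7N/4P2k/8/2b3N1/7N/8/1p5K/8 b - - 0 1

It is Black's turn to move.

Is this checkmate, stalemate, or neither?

neither

Black to move; black king on h7.
In check: yes, from the white knight on g5.
King squares — g6: attacked by Nh4; h6: available; g7: available; g8: available; h8: available.
Legal moves for Black: Kxh8, Kg8, Kg7, Kh6.
Black is in check but has 4 legal moves → neither.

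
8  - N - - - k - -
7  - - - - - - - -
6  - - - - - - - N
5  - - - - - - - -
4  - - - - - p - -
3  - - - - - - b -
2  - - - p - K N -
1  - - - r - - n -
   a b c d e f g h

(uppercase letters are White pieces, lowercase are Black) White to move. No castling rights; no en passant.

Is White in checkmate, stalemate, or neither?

White to move; white king on f2.
In check: yes, from the black bishop on g3.
King squares — e1: attacked by Rd1; f1: attacked by Rd1; g1: attacked by Rd1; e2: attacked by Ng1; g2: own knight; e3: attacked by Pf4; f3: attacked by Ng1; g3: attacked by Pf4.
Legal moves for White: none.
In check with no legal moves → checkmate.

checkmate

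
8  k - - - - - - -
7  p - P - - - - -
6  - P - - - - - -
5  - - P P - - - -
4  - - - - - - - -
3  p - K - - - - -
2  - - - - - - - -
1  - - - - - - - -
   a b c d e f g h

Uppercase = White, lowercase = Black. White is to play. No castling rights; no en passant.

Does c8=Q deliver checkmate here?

yes

After c8=Q: black king on a8; in check: yes, from the white queen on c8.
King squares — a7: own pawn; b7: attacked by Qc8; b8: attacked by Qc8.
Black has no legal moves → checkmate.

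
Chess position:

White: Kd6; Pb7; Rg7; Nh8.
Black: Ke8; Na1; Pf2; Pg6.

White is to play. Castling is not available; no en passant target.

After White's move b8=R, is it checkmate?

yes

After b8=R: black king on e8; in check: yes, from the white rook on b8.
King squares — d7: attacked by Kd6; e7: attacked by Kd6; f7: attacked by Rg7; d8: attacked by Rb8; f8: attacked by Rb8.
Black has no legal moves → checkmate.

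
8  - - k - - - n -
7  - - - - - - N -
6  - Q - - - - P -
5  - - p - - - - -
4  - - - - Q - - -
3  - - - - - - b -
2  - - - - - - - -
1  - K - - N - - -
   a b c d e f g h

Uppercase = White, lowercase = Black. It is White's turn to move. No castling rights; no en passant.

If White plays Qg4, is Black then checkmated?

After Qg4: black king on c8; in check: yes, from the white queen on g4.
King squares — b7: attacked by Qb6; c7: attacked by Qb6; d7: attacked by Qg4; b8: attacked by Qb6; d8: attacked by Qb6.
Black has no legal moves → checkmate.

yes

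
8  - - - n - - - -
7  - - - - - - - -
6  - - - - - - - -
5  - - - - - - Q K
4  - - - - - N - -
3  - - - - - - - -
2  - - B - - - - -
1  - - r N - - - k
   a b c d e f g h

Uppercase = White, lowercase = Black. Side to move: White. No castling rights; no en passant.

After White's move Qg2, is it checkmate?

yes

After Qg2: black king on h1; in check: yes, from the white queen on g2.
King squares — g1: attacked by Qg2; g2: attacked by Nf4; h2: attacked by Qg2.
Black has no legal moves → checkmate.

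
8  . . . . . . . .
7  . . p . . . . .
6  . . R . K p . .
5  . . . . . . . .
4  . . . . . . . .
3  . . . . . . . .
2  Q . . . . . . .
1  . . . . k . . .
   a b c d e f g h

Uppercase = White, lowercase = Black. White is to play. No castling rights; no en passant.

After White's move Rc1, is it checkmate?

After Rc1: black king on e1; in check: yes, from the white rook on c1.
King squares — d1: attacked by Rc1; f1: attacked by Rc1; d2: attacked by Qa2; e2: attacked by Qa2; f2: attacked by Qa2.
Black has no legal moves → checkmate.

yes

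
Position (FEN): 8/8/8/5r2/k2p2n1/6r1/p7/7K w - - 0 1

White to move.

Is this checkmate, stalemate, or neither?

stalemate

White to move; white king on h1.
In check: no.
King squares — g1: attacked by Rg3; g2: attacked by Rg3; h2: attacked by Ng4.
Legal moves for White: none.
Not in check and no legal moves → stalemate.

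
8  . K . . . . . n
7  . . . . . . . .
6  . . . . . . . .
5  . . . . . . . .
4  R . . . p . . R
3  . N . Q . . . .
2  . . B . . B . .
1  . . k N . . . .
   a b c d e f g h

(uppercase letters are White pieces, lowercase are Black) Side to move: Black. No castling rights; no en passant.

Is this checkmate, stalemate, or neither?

checkmate

Black to move; black king on c1.
In check: yes, from the white knight on b3.
King squares — b1: attacked by Bc2; d1: attacked by Bc2; b2: attacked by Nd1; c2: attacked by Qd3; d2: attacked by Nb3.
Legal moves for Black: none.
In check with no legal moves → checkmate.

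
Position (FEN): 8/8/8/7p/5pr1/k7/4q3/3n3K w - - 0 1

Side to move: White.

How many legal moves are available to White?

0

White to move; king on h1.
In check: no.
Legal moves: none.
Count: 0.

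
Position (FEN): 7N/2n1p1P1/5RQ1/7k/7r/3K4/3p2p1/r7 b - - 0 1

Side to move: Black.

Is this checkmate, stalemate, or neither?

Black to move; black king on h5.
In check: yes, from the white queen on g6.
King squares — g4: attacked by Qg6; h4: own rook; g5: attacked by Qg6; g6: attacked by Rf6; h6: attacked by Qg6.
Legal moves for Black: none.
In check with no legal moves → checkmate.

checkmate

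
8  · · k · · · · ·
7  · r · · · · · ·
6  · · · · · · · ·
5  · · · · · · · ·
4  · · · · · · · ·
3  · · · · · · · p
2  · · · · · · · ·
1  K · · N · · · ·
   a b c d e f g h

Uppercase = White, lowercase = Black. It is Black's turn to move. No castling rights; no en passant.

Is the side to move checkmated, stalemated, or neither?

neither

Black to move; black king on c8.
In check: no.
Legal moves for Black include: Kd8, Kb8, Kd7, Kc7, Rb8, Rh7, Rg7, Rf7, Re7, Rd7, Rc7, Ra7+, Rb6, Rb5, Rb4, Rb3, Rb2, Rb1+, ... (list truncated; more exist).
Black has legal moves and is not in check → neither.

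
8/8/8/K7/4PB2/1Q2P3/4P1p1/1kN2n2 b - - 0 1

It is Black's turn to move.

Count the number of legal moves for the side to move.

Black to move; king on b1.
In check: yes, from the white queen on b3.
Legal moves: Kxc1, Ka1.
Count: 2.

2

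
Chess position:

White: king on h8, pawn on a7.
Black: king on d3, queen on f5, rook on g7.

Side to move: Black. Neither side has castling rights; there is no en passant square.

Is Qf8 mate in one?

After Qf8: white king on h8; in check: yes, from the black queen on f8.
King squares — g7: attacked by Qf8; h7: attacked by Rg7; g8: attacked by Rg7.
White has no legal moves → checkmate.

yes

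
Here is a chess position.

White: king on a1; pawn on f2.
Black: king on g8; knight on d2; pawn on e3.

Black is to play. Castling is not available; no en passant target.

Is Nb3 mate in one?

After Nb3: white king on a1; in check: yes, from the black knight on b3.
White has 3 legal replies: Kb2, Ka2, Kb1.
In check but a legal move exists → not checkmate.

no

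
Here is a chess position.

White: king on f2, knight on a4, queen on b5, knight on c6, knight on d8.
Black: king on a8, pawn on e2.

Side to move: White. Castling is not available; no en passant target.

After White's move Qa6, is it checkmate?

After Qa6: black king on a8; in check: yes, from the white queen on a6.
King squares — a7: attacked by Qa6; b7: attacked by Qa6; b8: attacked by Nc6.
Black has no legal moves → checkmate.

yes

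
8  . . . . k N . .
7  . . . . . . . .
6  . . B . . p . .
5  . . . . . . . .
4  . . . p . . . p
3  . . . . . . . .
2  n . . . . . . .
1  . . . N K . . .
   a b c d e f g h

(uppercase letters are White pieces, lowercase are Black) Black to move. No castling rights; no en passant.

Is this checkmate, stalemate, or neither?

neither

Black to move; black king on e8.
In check: yes, from the white bishop on c6.
Legal moves for Black: Kxf8, Kd8, Kf7, Ke7.
Black is in check but has 4 legal moves → neither.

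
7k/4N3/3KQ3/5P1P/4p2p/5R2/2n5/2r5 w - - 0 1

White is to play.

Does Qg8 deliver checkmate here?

yes

After Qg8: black king on h8; in check: yes, from the white queen on g8.
King squares — g7: attacked by Qg8; h7: attacked by Qg8; g8: attacked by Ne7.
Black has no legal moves → checkmate.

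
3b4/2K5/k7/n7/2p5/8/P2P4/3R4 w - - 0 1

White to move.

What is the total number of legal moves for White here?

5

White to move; king on c7.
In check: yes, from the black bishop on d8.
Legal moves: Kxd8, Kc8, Kb8, Kd7, Kd6.
Count: 5.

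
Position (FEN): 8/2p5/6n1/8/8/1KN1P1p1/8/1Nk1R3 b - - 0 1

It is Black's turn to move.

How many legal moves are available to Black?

0

Black to move; king on c1.
In check: yes, from the white rook on e1.
Legal moves: none.
Count: 0.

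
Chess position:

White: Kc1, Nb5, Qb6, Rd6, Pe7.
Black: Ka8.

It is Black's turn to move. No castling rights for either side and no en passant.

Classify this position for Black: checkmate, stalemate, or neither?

Black to move; black king on a8.
In check: no.
King squares — a7: attacked by Nb5; b7: attacked by Qb6; b8: attacked by Qb6.
Legal moves for Black: none.
Not in check and no legal moves → stalemate.

stalemate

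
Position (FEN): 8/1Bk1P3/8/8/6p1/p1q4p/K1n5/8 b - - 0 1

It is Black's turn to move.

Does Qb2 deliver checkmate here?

yes

After Qb2: white king on a2; in check: yes, from the black queen on b2.
King squares — a1: attacked by Qb2; b1: attacked by Qb2; b2: attacked by Pa3; a3: attacked by Qb2; b3: attacked by Qb2.
White has no legal moves → checkmate.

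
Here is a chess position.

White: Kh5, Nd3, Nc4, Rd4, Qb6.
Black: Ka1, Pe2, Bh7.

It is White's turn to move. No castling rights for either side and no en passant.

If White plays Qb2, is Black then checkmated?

After Qb2: black king on a1; in check: yes, from the white queen on b2.
King squares — b1: attacked by Qb2; a2: attacked by Qb2; b2: attacked by Nd3.
Black has no legal moves → checkmate.

yes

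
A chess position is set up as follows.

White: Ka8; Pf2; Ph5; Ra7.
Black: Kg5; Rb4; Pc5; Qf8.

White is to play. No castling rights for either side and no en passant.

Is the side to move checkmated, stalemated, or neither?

White to move; white king on a8.
In check: yes, from the black queen on f8.
King squares — a7: own rook; b7: attacked by Rb4; b8: attacked by Rb4.
Legal moves for White: none.
In check with no legal moves → checkmate.

checkmate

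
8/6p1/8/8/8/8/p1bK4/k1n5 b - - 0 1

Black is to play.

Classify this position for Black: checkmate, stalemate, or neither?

neither

Black to move; black king on a1.
In check: no.
Legal moves for Black: Bh7, Bg6, Bf5, Be4, Ba4, Bd3, Bb3, Bd1, Bb1, Nd3, Nb3+, Ne2, Kb2, Kb1, g6, g5.
Black has 16 legal moves and is not in check → neither.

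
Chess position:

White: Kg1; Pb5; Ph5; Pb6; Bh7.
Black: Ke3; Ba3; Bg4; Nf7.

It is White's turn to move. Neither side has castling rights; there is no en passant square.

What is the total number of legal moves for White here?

White to move; king on g1.
In check: no.
Legal moves: Bg8, Bg6, Bf5, Be4, Bd3, Bc2, Bb1, Kh2, Kg2, Kh1, Kf1, b7, h6.
Count: 13.

13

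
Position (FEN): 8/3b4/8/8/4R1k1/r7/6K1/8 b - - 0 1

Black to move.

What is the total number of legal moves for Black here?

Black to move; king on g4.
In check: yes, from the white rook on e4.
Legal moves: Kh5, Kg5, Kf5.
Count: 3.

3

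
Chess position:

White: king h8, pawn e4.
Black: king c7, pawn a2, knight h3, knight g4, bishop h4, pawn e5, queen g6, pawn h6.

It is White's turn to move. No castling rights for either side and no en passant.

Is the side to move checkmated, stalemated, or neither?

White to move; white king on h8.
In check: no.
King squares — g7: attacked by Qg6; h7: attacked by Qg6; g8: attacked by Qg6.
Legal moves for White: none.
Not in check and no legal moves → stalemate.

stalemate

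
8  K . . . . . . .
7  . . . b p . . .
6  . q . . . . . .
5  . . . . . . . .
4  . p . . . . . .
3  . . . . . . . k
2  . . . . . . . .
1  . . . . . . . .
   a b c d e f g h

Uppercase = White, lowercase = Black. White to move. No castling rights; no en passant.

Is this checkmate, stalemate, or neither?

White to move; white king on a8.
In check: no.
King squares — a7: attacked by Qb6; b7: attacked by Qb6; b8: attacked by Qb6.
Legal moves for White: none.
Not in check and no legal moves → stalemate.

stalemate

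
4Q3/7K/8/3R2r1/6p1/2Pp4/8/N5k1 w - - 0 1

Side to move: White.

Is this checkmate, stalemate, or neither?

neither

White to move; white king on h7.
In check: no.
Legal moves for White include: Qh8, Qg8, Qf8, Qd8, Qc8, Qb8, Qa8, Qf7, Qe7, Qd7, Qg6, Qe6, Qc6, Qh5, Qe5, Qb5, Qe4, Qa4, ... (list truncated; more exist).
White has legal moves and is not in check → neither.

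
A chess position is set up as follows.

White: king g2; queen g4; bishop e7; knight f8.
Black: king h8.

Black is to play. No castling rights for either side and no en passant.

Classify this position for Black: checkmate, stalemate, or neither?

stalemate

Black to move; black king on h8.
In check: no.
King squares — g7: attacked by Qg4; h7: attacked by Nf8; g8: attacked by Qg4.
Legal moves for Black: none.
Not in check and no legal moves → stalemate.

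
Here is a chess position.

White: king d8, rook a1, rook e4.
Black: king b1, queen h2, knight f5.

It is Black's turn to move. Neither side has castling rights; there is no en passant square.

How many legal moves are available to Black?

3

Black to move; king on b1.
In check: yes, from the white rook on a1.
Legal moves: Kc2, Kb2, Kxa1.
Count: 3.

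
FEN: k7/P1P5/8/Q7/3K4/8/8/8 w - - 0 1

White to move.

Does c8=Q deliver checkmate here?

After c8=Q: black king on a8; in check: yes, from the white queen on c8.
King squares — a7: attacked by Qa5; b7: attacked by Qc8; b8: attacked by Pa7.
Black has no legal moves → checkmate.

yes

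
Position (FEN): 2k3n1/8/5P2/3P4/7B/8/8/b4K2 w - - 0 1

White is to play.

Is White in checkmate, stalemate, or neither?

neither

White to move; white king on f1.
In check: no.
Legal moves for White: Bg5, Bg3, Bf2, Be1, Kg2, Kf2, Ke2, Kg1, Ke1, f7, d6.
White has 11 legal moves and is not in check → neither.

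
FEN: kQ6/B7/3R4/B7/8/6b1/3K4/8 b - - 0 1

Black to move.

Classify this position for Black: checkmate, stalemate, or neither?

Black to move; black king on a8.
In check: yes, from the white queen on b8.
King squares — a7: attacked by Qb8; b7: attacked by Qb8; b8: attacked by Ba7.
Legal moves for Black: none.
In check with no legal moves → checkmate.

checkmate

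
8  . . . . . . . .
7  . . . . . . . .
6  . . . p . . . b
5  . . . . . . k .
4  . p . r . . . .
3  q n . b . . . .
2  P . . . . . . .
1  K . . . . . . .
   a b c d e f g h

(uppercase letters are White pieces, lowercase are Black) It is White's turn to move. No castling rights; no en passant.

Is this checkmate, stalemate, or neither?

White to move; white king on a1.
In check: yes, from the black knight on b3.
King squares — b1: attacked by Bd3; a2: own pawn; b2: attacked by Qa3.
Legal moves for White: none.
In check with no legal moves → checkmate.

checkmate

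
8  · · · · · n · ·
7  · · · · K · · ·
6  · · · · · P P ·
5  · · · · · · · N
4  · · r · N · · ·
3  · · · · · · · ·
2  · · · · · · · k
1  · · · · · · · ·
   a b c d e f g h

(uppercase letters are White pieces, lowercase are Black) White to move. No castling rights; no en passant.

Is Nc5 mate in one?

After Nc5: black king on h2; in check: no.
Black is not in check, so this cannot be checkmate.

no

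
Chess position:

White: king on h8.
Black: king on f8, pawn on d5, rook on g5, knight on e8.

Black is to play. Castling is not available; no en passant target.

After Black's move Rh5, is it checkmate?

yes

After Rh5: white king on h8; in check: yes, from the black rook on h5.
King squares — g7: attacked by Ne8; h7: attacked by Rh5; g8: attacked by Kf8.
White has no legal moves → checkmate.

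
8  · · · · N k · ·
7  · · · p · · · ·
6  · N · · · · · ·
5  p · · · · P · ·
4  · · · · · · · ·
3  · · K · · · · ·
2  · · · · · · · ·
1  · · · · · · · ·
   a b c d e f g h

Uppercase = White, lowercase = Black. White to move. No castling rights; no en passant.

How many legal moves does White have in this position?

18

White to move; king on c3.
In check: no.
Legal moves: Ng7, Nc7, Nf6, Nd6, Nc8, Na8, Nxd7+, Nd5, Nc4, Na4, Kd4, Kc4, Kd3, Kb3, Kd2, Kc2, Kb2, f6.
Count: 18.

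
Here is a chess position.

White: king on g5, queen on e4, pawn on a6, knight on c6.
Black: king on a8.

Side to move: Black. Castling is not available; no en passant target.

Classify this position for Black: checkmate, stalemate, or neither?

Black to move; black king on a8.
In check: no.
King squares — a7: attacked by Nc6; b7: attacked by Pa6; b8: attacked by Nc6.
Legal moves for Black: none.
Not in check and no legal moves → stalemate.

stalemate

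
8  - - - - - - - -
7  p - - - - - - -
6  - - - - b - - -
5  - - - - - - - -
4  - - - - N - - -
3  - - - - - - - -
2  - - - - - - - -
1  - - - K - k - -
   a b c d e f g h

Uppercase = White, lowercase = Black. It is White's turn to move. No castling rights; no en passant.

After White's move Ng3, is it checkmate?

no

After Ng3: black king on f1; in check: yes, from the white knight on g3.
Black has 3 legal replies: Kg2, Kf2, Kg1.
In check but a legal move exists → not checkmate.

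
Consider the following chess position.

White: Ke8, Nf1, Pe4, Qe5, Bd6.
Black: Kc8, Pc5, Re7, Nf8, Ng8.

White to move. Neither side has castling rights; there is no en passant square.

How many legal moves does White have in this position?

3

White to move; king on e8.
In check: yes, from the black rook on e7.
Legal moves: Kxf8, Bxe7, Qxe7.
Count: 3.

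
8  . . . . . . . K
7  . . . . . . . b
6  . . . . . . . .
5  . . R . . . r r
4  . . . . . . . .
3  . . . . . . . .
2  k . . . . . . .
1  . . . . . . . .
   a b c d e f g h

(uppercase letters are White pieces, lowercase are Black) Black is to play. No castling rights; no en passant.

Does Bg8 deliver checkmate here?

yes

After Bg8: white king on h8; in check: yes, from the black rook on h5.
King squares — g7: attacked by Rg5; h7: attacked by Rh5; g8: attacked by Rg5.
White has no legal moves → checkmate.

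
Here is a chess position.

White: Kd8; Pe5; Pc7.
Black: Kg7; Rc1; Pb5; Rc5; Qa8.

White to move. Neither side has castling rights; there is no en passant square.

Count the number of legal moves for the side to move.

White to move; king on d8.
In check: yes, from the black queen on a8.
Legal moves: Ke7, Kd7, c8=Q, c8=R, c8=B, c8=N.
Count: 6.

6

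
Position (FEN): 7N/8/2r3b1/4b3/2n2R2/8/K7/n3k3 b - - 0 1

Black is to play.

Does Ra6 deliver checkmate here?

yes

After Ra6: white king on a2; in check: yes, from the black rook on a6.
King squares — a1: attacked by Be5; b1: attacked by Bg6; b2: attacked by Nc4; a3: attacked by Nc4; b3: attacked by Na1.
White has no legal moves → checkmate.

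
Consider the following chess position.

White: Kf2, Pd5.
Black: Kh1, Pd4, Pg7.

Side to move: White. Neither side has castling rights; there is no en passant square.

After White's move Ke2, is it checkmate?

After Ke2: black king on h1; in check: no.
Black is not in check, so this cannot be checkmate.

no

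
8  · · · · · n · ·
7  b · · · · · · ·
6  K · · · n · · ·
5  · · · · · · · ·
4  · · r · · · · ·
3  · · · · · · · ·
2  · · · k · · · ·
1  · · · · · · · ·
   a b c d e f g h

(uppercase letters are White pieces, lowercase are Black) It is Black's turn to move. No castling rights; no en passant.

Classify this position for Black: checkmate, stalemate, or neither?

neither

Black to move; black king on d2.
In check: no.
Legal moves for Black include: Nh7, Nd7, Ng6, Bb8, Bb6, Bc5, Bd4, Be3, Bf2, Bg1, Nd8, Ng7, Nc7+, Ng5, Nc5+, Nf4, Nd4, Rc8, ... (list truncated; more exist).
Black has legal moves and is not in check → neither.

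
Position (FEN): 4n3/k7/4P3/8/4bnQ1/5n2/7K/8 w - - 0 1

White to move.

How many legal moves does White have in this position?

White to move; king on h2.
In check: yes, from the black knight on f3.
Legal moves: Kg3, Kh1, Qxf3.
Count: 3.

3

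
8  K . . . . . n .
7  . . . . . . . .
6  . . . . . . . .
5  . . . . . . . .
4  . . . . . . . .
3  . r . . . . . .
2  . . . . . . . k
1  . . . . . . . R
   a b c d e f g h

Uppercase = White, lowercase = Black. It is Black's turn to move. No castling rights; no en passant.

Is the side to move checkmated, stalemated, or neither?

neither

Black to move; black king on h2.
In check: yes, from the white rook on h1.
King squares — g1: attacked by Rh1; h1: available; g2: available; g3: available; h3: attacked by Rh1.
Legal moves for Black: Kg3, Kg2, Kxh1.
Black is in check but has 3 legal moves → neither.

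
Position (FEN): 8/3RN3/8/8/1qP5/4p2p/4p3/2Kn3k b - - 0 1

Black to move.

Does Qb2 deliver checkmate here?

yes

After Qb2: white king on c1; in check: yes, from the black queen on b2.
King squares — b1: attacked by Qb2; d1: attacked by Pe2; b2: attacked by Nd1; c2: attacked by Qb2; d2: attacked by Qb2.
White has no legal moves → checkmate.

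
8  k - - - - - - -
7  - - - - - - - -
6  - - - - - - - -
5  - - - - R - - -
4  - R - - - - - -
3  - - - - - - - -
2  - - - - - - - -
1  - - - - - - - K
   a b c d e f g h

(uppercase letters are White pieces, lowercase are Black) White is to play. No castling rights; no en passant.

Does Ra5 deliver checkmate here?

yes

After Ra5: black king on a8; in check: yes, from the white rook on a5.
King squares — a7: attacked by Ra5; b7: attacked by Rb4; b8: attacked by Rb4.
Black has no legal moves → checkmate.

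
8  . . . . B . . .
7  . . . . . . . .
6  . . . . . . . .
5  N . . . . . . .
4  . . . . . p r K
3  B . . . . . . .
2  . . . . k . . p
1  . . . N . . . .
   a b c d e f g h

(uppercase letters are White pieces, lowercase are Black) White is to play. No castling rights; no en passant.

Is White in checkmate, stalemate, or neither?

White to move; white king on h4.
In check: yes, from the black rook on g4.
King squares — g3: attacked by Pf4; h3: available; g4: available; g5: attacked by Rg4; h5: available.
Legal moves for White: Kh5, Kxg4, Kh3.
White is in check but has 3 legal moves → neither.

neither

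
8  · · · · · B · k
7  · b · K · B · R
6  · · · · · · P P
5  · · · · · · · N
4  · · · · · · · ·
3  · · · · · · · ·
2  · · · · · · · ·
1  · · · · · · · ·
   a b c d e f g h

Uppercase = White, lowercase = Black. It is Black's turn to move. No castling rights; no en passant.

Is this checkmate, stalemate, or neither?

checkmate

Black to move; black king on h8.
In check: yes, from the white rook on h7.
King squares — g7: attacked by Nh5; h7: attacked by Pg6; g8: attacked by Bf7.
Legal moves for Black: none.
In check with no legal moves → checkmate.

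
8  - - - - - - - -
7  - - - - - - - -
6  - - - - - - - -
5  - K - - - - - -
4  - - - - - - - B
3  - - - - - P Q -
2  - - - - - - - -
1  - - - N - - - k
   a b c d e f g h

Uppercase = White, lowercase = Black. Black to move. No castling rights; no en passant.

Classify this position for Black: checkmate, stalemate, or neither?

stalemate

Black to move; black king on h1.
In check: no.
King squares — g1: attacked by Qg3; g2: attacked by Qg3; h2: attacked by Qg3.
Legal moves for Black: none.
Not in check and no legal moves → stalemate.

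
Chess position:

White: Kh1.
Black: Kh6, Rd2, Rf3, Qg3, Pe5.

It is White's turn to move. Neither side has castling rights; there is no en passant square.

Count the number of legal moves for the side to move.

White to move; king on h1.
In check: no.
Legal moves: none.
Count: 0.

0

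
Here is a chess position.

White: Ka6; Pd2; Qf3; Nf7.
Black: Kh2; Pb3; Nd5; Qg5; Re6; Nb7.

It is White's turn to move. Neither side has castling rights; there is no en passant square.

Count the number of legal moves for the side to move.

White to move; king on a6.
In check: yes, from the black rook on e6.
Legal moves: Kxb7, Ka7, Kb5, Nd6.
Count: 4.

4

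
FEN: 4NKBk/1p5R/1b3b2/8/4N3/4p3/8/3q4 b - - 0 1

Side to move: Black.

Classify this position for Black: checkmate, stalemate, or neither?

checkmate

Black to move; black king on h8.
In check: yes, from the white rook on h7.
King squares — g7: attacked by Rh7; h7: attacked by Bg8; g8: attacked by Kf8.
Legal moves for Black: none.
In check with no legal moves → checkmate.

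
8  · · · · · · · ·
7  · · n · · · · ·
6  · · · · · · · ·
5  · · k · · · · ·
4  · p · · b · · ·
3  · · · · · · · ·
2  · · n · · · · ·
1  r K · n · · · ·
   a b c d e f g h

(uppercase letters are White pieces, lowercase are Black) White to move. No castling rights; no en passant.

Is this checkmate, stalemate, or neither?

checkmate

White to move; white king on b1.
In check: yes, from the black rook on a1.
King squares — a1: attacked by Nc2; c1: attacked by Ra1; a2: attacked by Ra1; b2: attacked by Nd1; c2: attacked by Be4.
Legal moves for White: none.
In check with no legal moves → checkmate.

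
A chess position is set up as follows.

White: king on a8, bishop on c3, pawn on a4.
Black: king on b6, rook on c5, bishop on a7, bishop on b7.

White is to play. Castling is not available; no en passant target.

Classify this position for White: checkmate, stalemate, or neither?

White to move; white king on a8.
In check: yes, from the black bishop on b7.
King squares — a7: attacked by Kb6; b7: attacked by Kb6; b8: attacked by Ba7.
Legal moves for White: none.
In check with no legal moves → checkmate.

checkmate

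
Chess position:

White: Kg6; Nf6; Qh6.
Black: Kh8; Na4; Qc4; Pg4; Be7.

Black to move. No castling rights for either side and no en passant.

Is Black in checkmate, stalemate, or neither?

Black to move; black king on h8.
In check: yes, from the white queen on h6.
King squares — g7: attacked by Kg6; h7: attacked by Nf6; g8: attacked by Nf6.
Legal moves for Black: none.
In check with no legal moves → checkmate.

checkmate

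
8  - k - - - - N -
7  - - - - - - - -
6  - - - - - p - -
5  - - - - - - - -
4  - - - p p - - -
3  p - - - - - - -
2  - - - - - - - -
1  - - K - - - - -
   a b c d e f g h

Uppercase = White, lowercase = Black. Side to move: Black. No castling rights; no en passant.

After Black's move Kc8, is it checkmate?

After Kc8: white king on c1; in check: no.
White is not in check, so this cannot be checkmate.

no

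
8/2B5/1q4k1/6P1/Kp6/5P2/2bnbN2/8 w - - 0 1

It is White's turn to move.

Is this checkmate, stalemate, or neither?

White to move; white king on a4.
In check: yes, from the black bishop on c2.
King squares — a3: attacked by Pb4; b3: attacked by Bc2; b4: attacked by Qb6; a5: attacked by Qb6; b5: attacked by Be2.
Legal moves for White: none.
In check with no legal moves → checkmate.

checkmate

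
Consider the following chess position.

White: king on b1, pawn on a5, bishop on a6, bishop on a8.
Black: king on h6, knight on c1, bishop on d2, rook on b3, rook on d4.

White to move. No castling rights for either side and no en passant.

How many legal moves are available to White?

White to move; king on b1.
In check: yes, from the black rook on b3.
Legal moves: Kc2, Ka1.
Count: 2.

2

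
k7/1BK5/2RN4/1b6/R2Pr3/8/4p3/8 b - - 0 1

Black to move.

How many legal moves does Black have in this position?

0

Black to move; king on a8.
In check: yes, from the white rook on a4 and the white bishop on b7.
Legal moves: none.
Count: 0.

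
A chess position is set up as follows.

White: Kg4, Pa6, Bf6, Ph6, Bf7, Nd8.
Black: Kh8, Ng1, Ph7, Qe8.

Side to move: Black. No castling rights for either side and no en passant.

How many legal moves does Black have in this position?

Black to move; king on h8.
In check: yes, from the white bishop on f6.
Legal moves: none.
Count: 0.

0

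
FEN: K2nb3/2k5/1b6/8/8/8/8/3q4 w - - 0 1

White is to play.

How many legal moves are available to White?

White to move; king on a8.
In check: no.
Legal moves: none.
Count: 0.

0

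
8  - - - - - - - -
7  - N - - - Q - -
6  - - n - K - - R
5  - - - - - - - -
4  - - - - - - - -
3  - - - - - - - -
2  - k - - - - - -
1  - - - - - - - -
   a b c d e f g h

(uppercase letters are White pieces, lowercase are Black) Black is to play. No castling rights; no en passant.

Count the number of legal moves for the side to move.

Black to move; king on b2.
In check: no.
Legal moves: Nd8+, Nb8, Ne7, Na7, Ne5, Na5, Nd4+, Nb4, Kc3, Kb3, Ka3, Kc2, Ka2, Kc1, Kb1, Ka1.
Count: 16.

16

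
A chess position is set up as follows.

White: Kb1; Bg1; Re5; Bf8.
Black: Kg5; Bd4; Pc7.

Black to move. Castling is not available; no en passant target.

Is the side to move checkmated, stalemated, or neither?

neither

Black to move; black king on g5.
In check: yes, from the white rook on e5.
King squares — f4: available; g4: available; h4: available; f5: attacked by Re5; h5: attacked by Re5; f6: available; g6: available; h6: attacked by Bf8.
Legal moves for Black: Kg6, Kf6, Kh4, Kg4, Kf4, Bxe5.
Black is in check but has 6 legal moves → neither.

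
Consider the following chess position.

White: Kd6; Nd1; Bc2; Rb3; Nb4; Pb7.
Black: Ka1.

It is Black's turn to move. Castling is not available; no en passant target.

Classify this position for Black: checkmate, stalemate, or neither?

stalemate

Black to move; black king on a1.
In check: no.
King squares — b1: attacked by Bc2; a2: attacked by Nb4; b2: attacked by Nd1.
Legal moves for Black: none.
Not in check and no legal moves → stalemate.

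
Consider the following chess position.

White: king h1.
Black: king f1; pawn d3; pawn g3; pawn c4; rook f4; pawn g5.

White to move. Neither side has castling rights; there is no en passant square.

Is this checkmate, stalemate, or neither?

White to move; white king on h1.
In check: no.
King squares — g1: attacked by Kf1; g2: attacked by Kf1; h2: attacked by Pg3.
Legal moves for White: none.
Not in check and no legal moves → stalemate.

stalemate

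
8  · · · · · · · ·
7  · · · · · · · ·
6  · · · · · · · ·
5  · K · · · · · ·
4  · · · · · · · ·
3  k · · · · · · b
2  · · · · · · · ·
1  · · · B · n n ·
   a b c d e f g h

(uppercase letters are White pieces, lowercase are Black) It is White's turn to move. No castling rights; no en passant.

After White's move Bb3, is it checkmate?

no

After Bb3: black king on a3; in check: no.
Black is not in check, so this cannot be checkmate.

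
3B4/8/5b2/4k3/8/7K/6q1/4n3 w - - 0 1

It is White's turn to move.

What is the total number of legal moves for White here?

0

White to move; king on h3.
In check: yes, from the black queen on g2.
Legal moves: none.
Count: 0.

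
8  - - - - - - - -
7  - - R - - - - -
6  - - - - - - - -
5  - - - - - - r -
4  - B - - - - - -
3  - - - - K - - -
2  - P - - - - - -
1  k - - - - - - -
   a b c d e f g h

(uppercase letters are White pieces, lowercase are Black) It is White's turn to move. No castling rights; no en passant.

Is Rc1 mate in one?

no

After Rc1: black king on a1; in check: yes, from the white rook on c1.
Black has 2 legal replies: Kxb2, Ka2.
In check but a legal move exists → not checkmate.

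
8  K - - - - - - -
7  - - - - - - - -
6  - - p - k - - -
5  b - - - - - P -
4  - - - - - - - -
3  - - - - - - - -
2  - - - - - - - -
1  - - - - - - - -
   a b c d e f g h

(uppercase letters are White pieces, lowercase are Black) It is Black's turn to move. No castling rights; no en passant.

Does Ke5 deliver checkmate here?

After Ke5: white king on a8; in check: no.
White is not in check, so this cannot be checkmate.

no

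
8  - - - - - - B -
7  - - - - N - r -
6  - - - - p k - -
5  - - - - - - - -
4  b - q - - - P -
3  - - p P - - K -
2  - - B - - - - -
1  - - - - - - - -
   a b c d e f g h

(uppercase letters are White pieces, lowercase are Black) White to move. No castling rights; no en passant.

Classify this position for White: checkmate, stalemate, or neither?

White to move; white king on g3.
In check: no.
Legal moves for White include: Bh7, Bf7, Bxe6, Nc8, Ng6, Nc6, Nf5, Nd5+, Kh4, Kh3, Kf3, Kh2, Kg2, Kf2, Bxa4, Bb3, Bd1, Bb1, ... (list truncated; more exist).
White has legal moves and is not in check → neither.

neither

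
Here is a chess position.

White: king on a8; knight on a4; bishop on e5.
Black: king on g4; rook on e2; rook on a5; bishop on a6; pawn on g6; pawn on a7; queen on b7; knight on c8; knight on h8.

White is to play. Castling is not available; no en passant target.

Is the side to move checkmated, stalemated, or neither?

White to move; white king on a8.
In check: yes, from the black queen on b7.
King squares — a7: attacked by Qb7; b7: attacked by Ba6; b8: attacked by Qb7.
Legal moves for White: none.
In check with no legal moves → checkmate.

checkmate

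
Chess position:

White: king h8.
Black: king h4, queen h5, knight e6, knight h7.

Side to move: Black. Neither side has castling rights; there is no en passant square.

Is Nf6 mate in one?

yes

After Nf6: white king on h8; in check: yes, from the black queen on h5.
King squares — g7: attacked by Ne6; h7: attacked by Qh5; g8: attacked by Nf6.
White has no legal moves → checkmate.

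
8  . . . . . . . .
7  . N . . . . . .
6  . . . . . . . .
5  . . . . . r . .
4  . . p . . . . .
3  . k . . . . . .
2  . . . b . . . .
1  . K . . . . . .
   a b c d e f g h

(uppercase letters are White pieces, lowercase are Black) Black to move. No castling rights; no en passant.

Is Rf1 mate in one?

After Rf1: white king on b1; in check: yes, from the black rook on f1.
King squares — a1: attacked by Rf1; c1: attacked by Rf1; a2: attacked by Kb3; b2: attacked by Kb3; c2: attacked by Kb3.
White has no legal moves → checkmate.

yes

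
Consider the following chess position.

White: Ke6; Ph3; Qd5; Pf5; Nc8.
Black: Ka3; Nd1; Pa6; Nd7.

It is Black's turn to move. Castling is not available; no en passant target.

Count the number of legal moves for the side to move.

14

Black to move; king on a3.
In check: no.
Legal moves: Nf8+, Nb8, Nf6, Nb6, Ne5, Nc5+, Kb4, Ka4, Kb2, Ne3, Nc3, Nf2, Nb2, a5.
Count: 14.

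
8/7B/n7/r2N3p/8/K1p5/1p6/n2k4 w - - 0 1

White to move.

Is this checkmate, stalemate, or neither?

White to move; white king on a3.
In check: yes, from the black rook on a5.
King squares — a2: attacked by Ra5; b2: attacked by Pc3; b3: attacked by Na1; a4: attacked by Ra5; b4: attacked by Na6.
Legal moves for White: none.
In check with no legal moves → checkmate.

checkmate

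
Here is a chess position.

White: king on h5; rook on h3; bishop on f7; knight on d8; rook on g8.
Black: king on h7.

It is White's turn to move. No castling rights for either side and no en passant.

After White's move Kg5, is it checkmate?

After Kg5: black king on h7; in check: yes, from the white rook on h3.
King squares — g6: attacked by Kg5; h6: attacked by Rh3; g7: attacked by Rg8; g8: attacked by Bf7; h8: attacked by Rh3.
Black has no legal moves → checkmate.

yes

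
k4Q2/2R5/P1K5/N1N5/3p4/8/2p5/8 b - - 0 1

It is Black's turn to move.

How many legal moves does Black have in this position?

0

Black to move; king on a8.
In check: yes, from the white queen on f8.
Legal moves: none.
Count: 0.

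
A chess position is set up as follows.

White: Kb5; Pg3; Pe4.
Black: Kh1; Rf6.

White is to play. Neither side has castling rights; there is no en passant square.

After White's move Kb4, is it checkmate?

After Kb4: black king on h1; in check: no.
Black is not in check, so this cannot be checkmate.

no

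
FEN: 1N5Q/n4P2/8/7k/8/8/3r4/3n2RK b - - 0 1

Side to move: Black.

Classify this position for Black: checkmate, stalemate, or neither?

checkmate

Black to move; black king on h5.
In check: yes, from the white queen on h8.
King squares — g4: attacked by Rg1; h4: attacked by Qh8; g5: attacked by Rg1; g6: attacked by Rg1; h6: attacked by Qh8.
Legal moves for Black: none.
In check with no legal moves → checkmate.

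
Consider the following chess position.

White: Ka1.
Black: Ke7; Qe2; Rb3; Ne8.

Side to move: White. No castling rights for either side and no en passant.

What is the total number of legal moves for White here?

White to move; king on a1.
In check: no.
Legal moves: none.
Count: 0.

0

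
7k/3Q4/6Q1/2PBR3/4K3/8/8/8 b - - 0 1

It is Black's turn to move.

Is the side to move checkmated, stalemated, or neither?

Black to move; black king on h8.
In check: no.
King squares — g7: attacked by Qg6; h7: attacked by Qg6; g8: attacked by Bd5.
Legal moves for Black: none.
Not in check and no legal moves → stalemate.

stalemate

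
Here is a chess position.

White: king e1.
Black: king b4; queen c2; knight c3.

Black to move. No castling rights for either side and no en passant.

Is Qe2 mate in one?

After Qe2: white king on e1; in check: yes, from the black queen on e2.
King squares — d1: attacked by Qe2; f1: attacked by Qe2; d2: attacked by Qe2; e2: attacked by Nc3; f2: attacked by Qe2.
White has no legal moves → checkmate.

yes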